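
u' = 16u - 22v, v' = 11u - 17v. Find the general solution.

u(t) = 2C_1e^(5t) - C_2e^(-6t), v(t) = C_1e^(5t) - C_2e^(-6t)

Coefficient matrix A = [[16, -22], [11, -17]].
Characteristic polynomial det(A - λI) = λ^2 + λ - 30 = 0.
Eigenvalues λ = 5, -6.
For λ=5: (A-λI) row 1 is [11, -22], so an eigenvector is (2, 1).
For λ=-6: (A-λI) row 1 is [22, -22], so an eigenvector is (-1, -1).
General solution: C_1e^(5t)(2,1) + C_2e^(-6t)(-1,-1).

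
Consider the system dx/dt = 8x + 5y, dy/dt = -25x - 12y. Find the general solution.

Coefficient matrix A = [[8, 5], [-25, -12]].
Characteristic polynomial det(A - λI) = λ^2 + 4λ + 29 = 0.
Eigenvalues λ = -2 ± 5i (complex conjugate pair).
For λ=-2+5i: an eigenvector is (0,-1) - i(-1,2) = (0 + i, -1 - 2i).
A real fundamental pair from Re and Im of e^((-2+5i)t)v: X_1 = e^(-2t)(cos(5t)·(0,-1) + sin(5t)·(-1,2)), X_2 = e^(-2t)(sin(5t)·(0,-1) - cos(5t)·(-1,2)).
General solution: C_1X_1 + C_2X_2.

x(t) = -C_1e^(-2t)sin(5t) + C_2e^(-2t)cos(5t), y(t) = 2C_1e^(-2t)sin(5t) - C_1e^(-2t)cos(5t) - C_2e^(-2t)sin(5t) - 2C_2e^(-2t)cos(5t)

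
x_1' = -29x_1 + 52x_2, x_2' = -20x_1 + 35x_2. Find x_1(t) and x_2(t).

x_1(t) = -3K_1e^(3t)sin(4t) + 2K_1e^(3t)cos(4t) + 2K_2e^(3t)sin(4t) + 3K_2e^(3t)cos(4t), x_2(t) = -2K_1e^(3t)sin(4t) + K_1e^(3t)cos(4t) + K_2e^(3t)sin(4t) + 2K_2e^(3t)cos(4t)

Coefficient matrix A = [[-29, 52], [-20, 35]].
Characteristic polynomial det(A - λI) = λ^2 - 6λ + 25 = 0.
Eigenvalues λ = 3 ± 4i (complex conjugate pair).
For λ=3+4i: an eigenvector is (2,1) - i(-3,-2) = (2 + 3i, 1 + 2i).
A real fundamental pair from Re and Im of e^((3+4i)t)v: X_1 = e^(3t)(cos(4t)·(2,1) + sin(4t)·(-3,-2)), X_2 = e^(3t)(sin(4t)·(2,1) - cos(4t)·(-3,-2)).
General solution: K_1X_1 + K_2X_2.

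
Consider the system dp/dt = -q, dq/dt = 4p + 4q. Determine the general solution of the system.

p(t) = K_1e^(2t) + K_2te^(2t) - 2K_2e^(2t), q(t) = -2K_1e^(2t) - 2K_2te^(2t) + 3K_2e^(2t)

Coefficient matrix A = [[0, -1], [4, 4]].
Characteristic polynomial det(A - λI) = λ^2 - 4λ + 4 = 0.
Single eigenvalue λ = 2 with algebraic multiplicity 2.
Eigenvector v = (1,-2); generalized eigenvector w with (A-λI)w=v is (-2,3).
General solution: e^(2t)[K_1·v + K_2·(t·v + w)].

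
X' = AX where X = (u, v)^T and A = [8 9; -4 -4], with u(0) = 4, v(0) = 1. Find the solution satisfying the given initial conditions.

Coefficient matrix A = [[8, 9], [-4, -4]].
Characteristic polynomial det(A - λI) = λ^2 - 4λ + 4 = 0.
Single eigenvalue λ = 2 with algebraic multiplicity 2.
Eigenvector v = (-3,2); generalized eigenvector w with (A-λI)w=v is (-2,1).
General solution: e^(2t)[c_1·v + c_2·(t·v + w)].
Applying u(0)=4, v(0)=1 gives c_1=6, c_2=-11.

u(t) = 33te^(2t) + 4e^(2t), v(t) = -22te^(2t) + e^(2t)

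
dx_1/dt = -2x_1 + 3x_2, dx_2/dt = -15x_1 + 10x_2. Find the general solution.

Coefficient matrix A = [[-2, 3], [-15, 10]].
Characteristic polynomial det(A - λI) = λ^2 - 8λ + 25 = 0.
Eigenvalues λ = 4 ± 3i (complex conjugate pair).
For λ=4+3i: an eigenvector is (0,-1) - i(-1,-2) = (0 + i, -1 + 2i).
A real fundamental pair from Re and Im of e^((4+3i)t)v: X_1 = e^(4t)(cos(3t)·(0,-1) + sin(3t)·(-1,-2)), X_2 = e^(4t)(sin(3t)·(0,-1) - cos(3t)·(-1,-2)).
General solution: C_1X_1 + C_2X_2.

x_1(t) = -C_1e^(4t)sin(3t) + C_2e^(4t)cos(3t), x_2(t) = -2C_1e^(4t)sin(3t) - C_1e^(4t)cos(3t) - C_2e^(4t)sin(3t) + 2C_2e^(4t)cos(3t)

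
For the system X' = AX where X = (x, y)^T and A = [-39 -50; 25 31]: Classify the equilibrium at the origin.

stable spiral

A = [[-39,-50],[25,31]]; det(A-λI) = λ^2 + 8λ + 41.
λ = -4 ± 5i: negative real part.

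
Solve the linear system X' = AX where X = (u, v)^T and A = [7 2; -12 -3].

u(t) = K_1e^(3t) + K_2e^(t), v(t) = -2K_1e^(3t) - 3K_2e^(t)

Coefficient matrix A = [[7, 2], [-12, -3]].
Characteristic polynomial det(A - λI) = λ^2 - 4λ + 3 = 0.
Eigenvalues λ = 3, 1.
For λ=3: (A-λI) row 1 is [4, 2], so an eigenvector is (1, -2).
For λ=1: (A-λI) row 1 is [6, 2], so an eigenvector is (1, -3).
General solution: K_1e^(3t)(1,-2) + K_2e^(t)(1,-3).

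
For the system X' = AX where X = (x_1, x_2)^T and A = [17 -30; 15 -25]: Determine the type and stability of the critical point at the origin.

A = [[17,-30],[15,-25]]; det(A-λI) = λ^2 + 8λ + 25.
λ = -4 ± 3i: negative real part.

stable spiral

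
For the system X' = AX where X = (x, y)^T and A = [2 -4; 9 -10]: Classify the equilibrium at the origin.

stable improper node

A = [[2,-4],[9,-10]]; det(A-λI) = λ^2 + 8λ + 16.
repeated λ = -4 with a single eigenvector.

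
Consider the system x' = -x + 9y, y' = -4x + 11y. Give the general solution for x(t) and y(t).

Coefficient matrix A = [[-1, 9], [-4, 11]].
Characteristic polynomial det(A - λI) = λ^2 - 10λ + 25 = 0.
Single eigenvalue λ = 5 with algebraic multiplicity 2.
Eigenvector v = (3,2); generalized eigenvector w with (A-λI)w=v is (1,1).
General solution: e^(5t)[K_1·v + K_2·(t·v + w)].

x(t) = 3K_1e^(5t) + 3K_2te^(5t) + K_2e^(5t), y(t) = 2K_1e^(5t) + 2K_2te^(5t) + K_2e^(5t)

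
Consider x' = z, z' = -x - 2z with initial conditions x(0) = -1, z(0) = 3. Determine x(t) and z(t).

x(t) = 2te^(-t) - e^(-t), z(t) = -2te^(-t) + 3e^(-t)

Coefficient matrix A = [[0, 1], [-1, -2]].
Characteristic polynomial det(A - λI) = λ^2 + 2λ + 1 = 0.
Single eigenvalue λ = -1 with algebraic multiplicity 2.
Eigenvector v = (1,-1); generalized eigenvector w with (A-λI)w=v is (1,0).
General solution: e^(-t)[c_1·v + c_2·(t·v + w)].
Applying x(0)=-1, z(0)=3 gives c_1=-3, c_2=2.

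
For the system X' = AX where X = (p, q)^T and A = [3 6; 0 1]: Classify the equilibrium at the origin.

unstable node

A = [[3,6],[0,1]]; det(A-λI) = λ^2 - 4λ + 3.
λ = 1, 3: both positive.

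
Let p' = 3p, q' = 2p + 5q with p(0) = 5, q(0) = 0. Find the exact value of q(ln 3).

1080

A = [[3,0],[2,5]]; eigenvalues λ = 3, 5.
Eigenvectors: (-1,1) for λ=3, (0,-1) for λ=5.
From the initial condition, c_1 = -5, c_2 = -5.
q(ln 3) = (-5)(3^3)(1) + (-5)(3^5)(-1) = 1080.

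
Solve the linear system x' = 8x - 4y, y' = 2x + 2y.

x(t) = -2K_1e^(6t) - K_2e^(4t), y(t) = -K_1e^(6t) - K_2e^(4t)

Coefficient matrix A = [[8, -4], [2, 2]].
Characteristic polynomial det(A - λI) = λ^2 - 10λ + 24 = 0.
Eigenvalues λ = 6, 4.
For λ=6: (A-λI) row 1 is [2, -4], so an eigenvector is (-2, -1).
For λ=4: (A-λI) row 1 is [4, -4], so an eigenvector is (-1, -1).
General solution: K_1e^(6t)(-2,-1) + K_2e^(4t)(-1,-1).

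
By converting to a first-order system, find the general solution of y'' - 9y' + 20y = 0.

y(t) = K_1e^(4t) + K_2e^(5t)

Let x_1 = y, x_2 = y'. Then x_1' = x_2 and x_2' = -20x_1 + 9x_2.
A = [[0,1],[-20,9]]; det(A-λI) = λ^2 - 9λ + 20.
Eigenvalues λ = 4, 5 with eigenvectors (1,4), (1,5).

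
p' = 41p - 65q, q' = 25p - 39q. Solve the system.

p(t) = -2K_1e^(t)sin(5t) + 3K_1e^(t)cos(5t) + 3K_2e^(t)sin(5t) + 2K_2e^(t)cos(5t), q(t) = -K_1e^(t)sin(5t) + 2K_1e^(t)cos(5t) + 2K_2e^(t)sin(5t) + K_2e^(t)cos(5t)

Coefficient matrix A = [[41, -65], [25, -39]].
Characteristic polynomial det(A - λI) = λ^2 - 2λ + 26 = 0.
Eigenvalues λ = 1 ± 5i (complex conjugate pair).
For λ=1+5i: an eigenvector is (3,2) - i(-2,-1) = (3 + 2i, 2 + i).
A real fundamental pair from Re and Im of e^((1+5i)t)v: X_1 = e^(t)(cos(5t)·(3,2) + sin(5t)·(-2,-1)), X_2 = e^(t)(sin(5t)·(3,2) - cos(5t)·(-2,-1)).
General solution: K_1X_1 + K_2X_2.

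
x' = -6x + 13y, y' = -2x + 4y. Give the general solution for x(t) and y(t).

Coefficient matrix A = [[-6, 13], [-2, 4]].
Characteristic polynomial det(A - λI) = λ^2 + 2λ + 2 = 0.
Eigenvalues λ = -1 ± i (complex conjugate pair).
For λ=-1+i: an eigenvector is (-2,-1) - i(-3,-1) = (-2 + 3i, -1 + i).
A real fundamental pair from Re and Im of e^((-1+i)t)v: X_1 = e^(-t)(cos(t)·(-2,-1) + sin(t)·(-3,-1)), X_2 = e^(-t)(sin(t)·(-2,-1) - cos(t)·(-3,-1)).
General solution: c_1X_1 + c_2X_2.

x(t) = -3c_1e^(-t)sin(t) - 2c_1e^(-t)cos(t) - 2c_2e^(-t)sin(t) + 3c_2e^(-t)cos(t), y(t) = -c_1e^(-t)sin(t) - c_1e^(-t)cos(t) - c_2e^(-t)sin(t) + c_2e^(-t)cos(t)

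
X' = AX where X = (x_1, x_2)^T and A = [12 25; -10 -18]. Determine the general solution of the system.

x_1(t) = -K_1e^(-3t)sin(5t) - 2K_1e^(-3t)cos(5t) - 2K_2e^(-3t)sin(5t) + K_2e^(-3t)cos(5t), x_2(t) = K_1e^(-3t)sin(5t) + K_1e^(-3t)cos(5t) + K_2e^(-3t)sin(5t) - K_2e^(-3t)cos(5t)

Coefficient matrix A = [[12, 25], [-10, -18]].
Characteristic polynomial det(A - λI) = λ^2 + 6λ + 34 = 0.
Eigenvalues λ = -3 ± 5i (complex conjugate pair).
For λ=-3+5i: an eigenvector is (-2,1) - i(-1,1) = (-2 + i, 1 - i).
A real fundamental pair from Re and Im of e^((-3+5i)t)v: X_1 = e^(-3t)(cos(5t)·(-2,1) + sin(5t)·(-1,1)), X_2 = e^(-3t)(sin(5t)·(-2,1) - cos(5t)·(-1,1)).
General solution: K_1X_1 + K_2X_2.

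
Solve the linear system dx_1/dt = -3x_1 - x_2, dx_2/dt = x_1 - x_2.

Coefficient matrix A = [[-3, -1], [1, -1]].
Characteristic polynomial det(A - λI) = λ^2 + 4λ + 4 = 0.
Single eigenvalue λ = -2 with algebraic multiplicity 2.
Eigenvector v = (-1,1); generalized eigenvector w with (A-λI)w=v is (0,1).
General solution: e^(-2t)[K_1·v + K_2·(t·v + w)].

x_1(t) = -K_1e^(-2t) - K_2te^(-2t), x_2(t) = K_1e^(-2t) + K_2te^(-2t) + K_2e^(-2t)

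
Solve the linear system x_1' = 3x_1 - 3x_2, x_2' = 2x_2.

x_1(t) = -3C_1e^(2t) + C_2e^(3t), x_2(t) = -C_1e^(2t)

Coefficient matrix A = [[3, -3], [0, 2]].
Characteristic polynomial det(A - λI) = λ^2 - 5λ + 6 = 0.
Eigenvalues λ = 2, 3.
For λ=2: (A-λI) row 1 is [1, -3], so an eigenvector is (-3, -1).
For λ=3: (A-λI) row 1 is [0, -3], so an eigenvector is (1, 0).
General solution: C_1e^(2t)(-3,-1) + C_2e^(3t)(1,0).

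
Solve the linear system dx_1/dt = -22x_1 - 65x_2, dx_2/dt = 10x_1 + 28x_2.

x_1(t) = 3C_1e^(3t)sin(5t) + 2C_1e^(3t)cos(5t) + 2C_2e^(3t)sin(5t) - 3C_2e^(3t)cos(5t), x_2(t) = -C_1e^(3t)sin(5t) - C_1e^(3t)cos(5t) - C_2e^(3t)sin(5t) + C_2e^(3t)cos(5t)

Coefficient matrix A = [[-22, -65], [10, 28]].
Characteristic polynomial det(A - λI) = λ^2 - 6λ + 34 = 0.
Eigenvalues λ = 3 ± 5i (complex conjugate pair).
For λ=3+5i: an eigenvector is (2,-1) - i(3,-1) = (2 - 3i, -1 + i).
A real fundamental pair from Re and Im of e^((3+5i)t)v: X_1 = e^(3t)(cos(5t)·(2,-1) + sin(5t)·(3,-1)), X_2 = e^(3t)(sin(5t)·(2,-1) - cos(5t)·(3,-1)).
General solution: C_1X_1 + C_2X_2.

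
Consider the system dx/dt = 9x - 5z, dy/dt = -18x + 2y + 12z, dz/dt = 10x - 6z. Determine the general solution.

x(t) = C_1e^(4t) - C_3e^(-t), y(t) = -3C_1e^(4t) + C_2e^(2t) + 2C_3e^(-t), z(t) = C_1e^(4t) - 2C_3e^(-t)

Coefficient matrix A = [[9, 0, -5], [-18, 2, 12], [10, 0, -6]].
det(A - λI) = 0 gives eigenvalues λ = 4, 2, -1.
For λ=4: eigenvector (1,-3,1).
For λ=2: eigenvector (0,1,0).
For λ=-1: eigenvector (-1,2,-2).
General solution: C_1e^(4t)(1,-3,1) + C_2e^(2t)(0,1,0) + C_3e^(-t)(-1,2,-2).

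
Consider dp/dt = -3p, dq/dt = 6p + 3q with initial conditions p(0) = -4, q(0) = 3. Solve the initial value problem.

p(t) = -4e^(-3t), q(t) = -e^(3t) + 4e^(-3t)

Coefficient matrix A = [[-3, 0], [6, 3]].
Characteristic polynomial det(A - λI) = λ^2 - 9 = 0.
Eigenvalues λ = 3, -3.
For λ=3: (A-λI) row 1 is [-6, 0], so an eigenvector is (0, 1).
For λ=-3: (A-λI) row 2 is [6, 6], so an eigenvector is (-1, 1).
General solution: C_1e^(3t)(0,1) + C_2e^(-3t)(-1,1).
Applying p(0)=-4, q(0)=3 gives C_1=-1, C_2=4.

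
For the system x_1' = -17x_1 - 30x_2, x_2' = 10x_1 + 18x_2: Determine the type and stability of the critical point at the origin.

A = [[-17,-30],[10,18]]; det(A-λI) = λ^2 - λ - 6.
λ = 3, -2: opposite signs.

saddle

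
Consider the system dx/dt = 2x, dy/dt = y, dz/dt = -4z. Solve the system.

Coefficient matrix A = [[2, 0, 0], [0, 1, 0], [0, 0, -4]].
det(A - λI) = 0 gives eigenvalues λ = 2, 1, -4.
For λ=2: eigenvector (1,0,0).
For λ=1: eigenvector (0,1,0).
For λ=-4: eigenvector (0,0,1).
General solution: C_1e^(2t)(1,0,0) + C_2e^(t)(0,1,0) + C_3e^(-4t)(0,0,1).

x(t) = C_1e^(2t), y(t) = C_2e^(t), z(t) = C_3e^(-4t)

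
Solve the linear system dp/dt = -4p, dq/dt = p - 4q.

p(t) = -K_2e^(-4t), q(t) = -K_1e^(-4t) - K_2te^(-4t) + 3K_2e^(-4t)

Coefficient matrix A = [[-4, 0], [1, -4]].
Characteristic polynomial det(A - λI) = λ^2 + 8λ + 16 = 0.
Single eigenvalue λ = -4 with algebraic multiplicity 2.
Eigenvector v = (0,-1); generalized eigenvector w with (A-λI)w=v is (-1,3).
General solution: e^(-4t)[K_1·v + K_2·(t·v + w)].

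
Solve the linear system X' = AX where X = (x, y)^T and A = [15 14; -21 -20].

Coefficient matrix A = [[15, 14], [-21, -20]].
Characteristic polynomial det(A - λI) = λ^2 + 5λ - 6 = 0.
Eigenvalues λ = 1, -6.
For λ=1: (A-λI) row 1 is [14, 14], so an eigenvector is (-1, 1).
For λ=-6: (A-λI) row 1 is [21, 14], so an eigenvector is (2, -3).
General solution: K_1e^(t)(-1,1) + K_2e^(-6t)(2,-3).

x(t) = -K_1e^(t) + 2K_2e^(-6t), y(t) = K_1e^(t) - 3K_2e^(-6t)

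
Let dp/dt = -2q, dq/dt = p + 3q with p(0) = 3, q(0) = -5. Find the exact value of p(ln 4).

96

A = [[0,-2],[1,3]]; eigenvalues λ = 1, 2.
Eigenvectors: (2,-1) for λ=1, (-1,1) for λ=2.
From the initial condition, c_1 = -2, c_2 = -7.
p(ln 4) = (-2)(4^1)(2) + (-7)(4^2)(-1) = 96.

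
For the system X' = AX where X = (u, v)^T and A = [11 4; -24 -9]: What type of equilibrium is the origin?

saddle

A = [[11,4],[-24,-9]]; det(A-λI) = λ^2 - 2λ - 3.
λ = 3, -1: opposite signs.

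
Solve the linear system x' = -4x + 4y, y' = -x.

x(t) = 2C_1e^(-2t) + 2C_2te^(-2t) - C_2e^(-2t), y(t) = C_1e^(-2t) + C_2te^(-2t)

Coefficient matrix A = [[-4, 4], [-1, 0]].
Characteristic polynomial det(A - λI) = λ^2 + 4λ + 4 = 0.
Single eigenvalue λ = -2 with algebraic multiplicity 2.
Eigenvector v = (2,1); generalized eigenvector w with (A-λI)w=v is (-1,0).
General solution: e^(-2t)[C_1·v + C_2·(t·v + w)].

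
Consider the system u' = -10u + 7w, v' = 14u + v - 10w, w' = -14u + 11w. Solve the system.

u(t) = K_1e^(4t) + K_3e^(-3t), v(t) = -2K_1e^(4t) + K_2e^(t) - K_3e^(-3t), w(t) = 2K_1e^(4t) + K_3e^(-3t)

Coefficient matrix A = [[-10, 0, 7], [14, 1, -10], [-14, 0, 11]].
det(A - λI) = 0 gives eigenvalues λ = 4, 1, -3.
For λ=4: eigenvector (1,-2,2).
For λ=1: eigenvector (0,1,0).
For λ=-3: eigenvector (1,-1,1).
General solution: K_1e^(4t)(1,-2,2) + K_2e^(t)(0,1,0) + K_3e^(-3t)(1,-1,1).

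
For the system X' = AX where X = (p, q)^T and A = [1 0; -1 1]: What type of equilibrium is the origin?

unstable improper node

A = [[1,0],[-1,1]]; det(A-λI) = λ^2 - 2λ + 1.
repeated λ = 1 with a single eigenvector.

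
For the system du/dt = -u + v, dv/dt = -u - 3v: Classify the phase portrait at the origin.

stable improper node

A = [[-1,1],[-1,-3]]; det(A-λI) = λ^2 + 4λ + 4.
repeated λ = -2 with a single eigenvector.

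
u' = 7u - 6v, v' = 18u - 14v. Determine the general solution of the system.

u(t) = 2C_1e^(-2t) - C_2e^(-5t), v(t) = 3C_1e^(-2t) - 2C_2e^(-5t)

Coefficient matrix A = [[7, -6], [18, -14]].
Characteristic polynomial det(A - λI) = λ^2 + 7λ + 10 = 0.
Eigenvalues λ = -2, -5.
For λ=-2: (A-λI) row 1 is [9, -6], so an eigenvector is (2, 3).
For λ=-5: (A-λI) row 1 is [12, -6], so an eigenvector is (-1, -2).
General solution: C_1e^(-2t)(2,3) + C_2e^(-5t)(-1,-2).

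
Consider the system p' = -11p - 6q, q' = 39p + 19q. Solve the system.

Coefficient matrix A = [[-11, -6], [39, 19]].
Characteristic polynomial det(A - λI) = λ^2 - 8λ + 25 = 0.
Eigenvalues λ = 4 ± 3i (complex conjugate pair).
For λ=4+3i: an eigenvector is (-1,3) - i(-1,2) = (-1 + i, 3 - 2i).
A real fundamental pair from Re and Im of e^((4+3i)t)v: X_1 = e^(4t)(cos(3t)·(-1,3) + sin(3t)·(-1,2)), X_2 = e^(4t)(sin(3t)·(-1,3) - cos(3t)·(-1,2)).
General solution: K_1X_1 + K_2X_2.

p(t) = -K_1e^(4t)sin(3t) - K_1e^(4t)cos(3t) - K_2e^(4t)sin(3t) + K_2e^(4t)cos(3t), q(t) = 2K_1e^(4t)sin(3t) + 3K_1e^(4t)cos(3t) + 3K_2e^(4t)sin(3t) - 2K_2e^(4t)cos(3t)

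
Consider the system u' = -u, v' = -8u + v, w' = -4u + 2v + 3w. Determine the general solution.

Coefficient matrix A = [[-1, 0, 0], [-8, 1, 0], [-4, 2, 3]].
det(A - λI) = 0 gives eigenvalues λ = 3, 1, -1.
For λ=3: eigenvector (0,0,1).
For λ=1: eigenvector (0,1,-1).
For λ=-1: eigenvector (1,4,-1).
General solution: C_1e^(3t)(0,0,1) + C_2e^(t)(0,1,-1) + C_3e^(-t)(1,4,-1).

u(t) = C_3e^(-t), v(t) = C_2e^(t) + 4C_3e^(-t), w(t) = C_1e^(3t) - C_2e^(t) - C_3e^(-t)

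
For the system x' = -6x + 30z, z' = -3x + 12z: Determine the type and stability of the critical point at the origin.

unstable spiral

A = [[-6,30],[-3,12]]; det(A-λI) = λ^2 - 6λ + 18.
λ = 3 ± 3i: positive real part.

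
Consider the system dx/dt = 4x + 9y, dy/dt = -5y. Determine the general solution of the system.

Coefficient matrix A = [[4, 9], [0, -5]].
Characteristic polynomial det(A - λI) = λ^2 + λ - 20 = 0.
Eigenvalues λ = -5, 4.
For λ=-5: (A-λI) row 1 is [9, 9], so an eigenvector is (1, -1).
For λ=4: (A-λI) row 1 is [0, 9], so an eigenvector is (-1, 0).
General solution: c_1e^(-5t)(1,-1) + c_2e^(4t)(-1,0).

x(t) = c_1e^(-5t) - c_2e^(4t), y(t) = -c_1e^(-5t)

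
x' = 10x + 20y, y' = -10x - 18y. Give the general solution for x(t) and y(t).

x(t) = -3C_1e^(-4t)sin(2t) + C_1e^(-4t)cos(2t) + C_2e^(-4t)sin(2t) + 3C_2e^(-4t)cos(2t), y(t) = 2C_1e^(-4t)sin(2t) - C_1e^(-4t)cos(2t) - C_2e^(-4t)sin(2t) - 2C_2e^(-4t)cos(2t)

Coefficient matrix A = [[10, 20], [-10, -18]].
Characteristic polynomial det(A - λI) = λ^2 + 8λ + 20 = 0.
Eigenvalues λ = -4 ± 2i (complex conjugate pair).
For λ=-4+2i: an eigenvector is (1,-1) - i(-3,2) = (1 + 3i, -1 - 2i).
A real fundamental pair from Re and Im of e^((-4+2i)t)v: X_1 = e^(-4t)(cos(2t)·(1,-1) + sin(2t)·(-3,2)), X_2 = e^(-4t)(sin(2t)·(1,-1) - cos(2t)·(-3,2)).
General solution: C_1X_1 + C_2X_2.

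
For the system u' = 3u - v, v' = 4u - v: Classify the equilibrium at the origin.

unstable improper node

A = [[3,-1],[4,-1]]; det(A-λI) = λ^2 - 2λ + 1.
repeated λ = 1 with a single eigenvector.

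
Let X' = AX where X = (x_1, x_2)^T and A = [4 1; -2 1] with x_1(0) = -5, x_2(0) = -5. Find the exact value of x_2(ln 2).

40

A = [[4,1],[-2,1]]; eigenvalues λ = 2, 3.
Eigenvectors: (-1,2) for λ=2, (-1,1) for λ=3.
From the initial condition, c_1 = -10, c_2 = 15.
x_2(ln 2) = (-10)(2^2)(2) + (15)(2^3)(1) = 40.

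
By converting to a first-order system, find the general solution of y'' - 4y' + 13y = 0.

Let x_1 = y, x_2 = y'. Then x_1' = x_2 and x_2' = -13x_1 + 4x_2.
A = [[0,1],[-13,4]]; det(A-λI) = λ^2 - 4λ + 13.
Eigenvalues λ = 2 ± 3i.

y(t) = c_1e^(2t)cos(3t) + c_2e^(2t)sin(3t)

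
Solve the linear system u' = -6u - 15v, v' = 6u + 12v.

Coefficient matrix A = [[-6, -15], [6, 12]].
Characteristic polynomial det(A - λI) = λ^2 - 6λ + 18 = 0.
Eigenvalues λ = 3 ± 3i (complex conjugate pair).
For λ=3+3i: an eigenvector is (-2,1) - i(1,-1) = (-2 - i, 1 + i).
A real fundamental pair from Re and Im of e^((3+3i)t)v: X_1 = e^(3t)(cos(3t)·(-2,1) + sin(3t)·(1,-1)), X_2 = e^(3t)(sin(3t)·(-2,1) - cos(3t)·(1,-1)).
General solution: c_1X_1 + c_2X_2.

u(t) = c_1e^(3t)sin(3t) - 2c_1e^(3t)cos(3t) - 2c_2e^(3t)sin(3t) - c_2e^(3t)cos(3t), v(t) = -c_1e^(3t)sin(3t) + c_1e^(3t)cos(3t) + c_2e^(3t)sin(3t) + c_2e^(3t)cos(3t)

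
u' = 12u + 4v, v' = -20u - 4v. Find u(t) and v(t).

Coefficient matrix A = [[12, 4], [-20, -4]].
Characteristic polynomial det(A - λI) = λ^2 - 8λ + 32 = 0.
Eigenvalues λ = 4 ± 4i (complex conjugate pair).
For λ=4+4i: an eigenvector is (1,-2) - i(0,-1) = (1, -2 + i).
A real fundamental pair from Re and Im of e^((4+4i)t)v: X_1 = e^(4t)(cos(4t)·(1,-2) + sin(4t)·(0,-1)), X_2 = e^(4t)(sin(4t)·(1,-2) - cos(4t)·(0,-1)).
General solution: C_1X_1 + C_2X_2.

u(t) = C_1e^(4t)cos(4t) + C_2e^(4t)sin(4t), v(t) = -C_1e^(4t)sin(4t) - 2C_1e^(4t)cos(4t) - 2C_2e^(4t)sin(4t) + C_2e^(4t)cos(4t)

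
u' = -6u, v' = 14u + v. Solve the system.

u(t) = -C_2e^(-6t), v(t) = C_1e^(t) + 2C_2e^(-6t)

Coefficient matrix A = [[-6, 0], [14, 1]].
Characteristic polynomial det(A - λI) = λ^2 + 5λ - 6 = 0.
Eigenvalues λ = 1, -6.
For λ=1: (A-λI) row 1 is [-7, 0], so an eigenvector is (0, 1).
For λ=-6: (A-λI) row 2 is [14, 7], so an eigenvector is (-1, 2).
General solution: C_1e^(t)(0,1) + C_2e^(-6t)(-1,2).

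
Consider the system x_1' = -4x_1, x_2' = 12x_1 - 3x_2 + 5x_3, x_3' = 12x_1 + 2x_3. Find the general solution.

x_1(t) = K_1e^(-4t), x_2(t) = -2K_1e^(-4t) + K_2e^(-3t) + K_3e^(2t), x_3(t) = -2K_1e^(-4t) + K_3e^(2t)

Coefficient matrix A = [[-4, 0, 0], [12, -3, 5], [12, 0, 2]].
det(A - λI) = 0 gives eigenvalues λ = -4, -3, 2.
For λ=-4: eigenvector (1,-2,-2).
For λ=-3: eigenvector (0,1,0).
For λ=2: eigenvector (0,1,1).
General solution: K_1e^(-4t)(1,-2,-2) + K_2e^(-3t)(0,1,0) + K_3e^(2t)(0,1,1).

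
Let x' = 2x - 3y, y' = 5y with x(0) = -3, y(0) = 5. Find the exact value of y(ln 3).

1215

A = [[2,-3],[0,5]]; eigenvalues λ = 5, 2.
Eigenvectors: (-1,1) for λ=5, (1,0) for λ=2.
From the initial condition, c_1 = 5, c_2 = 2.
y(ln 3) = (5)(3^5)(1) + (2)(3^2)(0) = 1215.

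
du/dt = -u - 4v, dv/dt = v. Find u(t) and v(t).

u(t) = c_1e^(-t) - 2c_2e^(t), v(t) = c_2e^(t)

Coefficient matrix A = [[-1, -4], [0, 1]].
Characteristic polynomial det(A - λI) = λ^2 - 1 = 0.
Eigenvalues λ = -1, 1.
For λ=-1: (A-λI) row 1 is [0, -4], so an eigenvector is (1, 0).
For λ=1: (A-λI) row 1 is [-2, -4], so an eigenvector is (-2, 1).
General solution: c_1e^(-t)(1,0) + c_2e^(t)(-2,1).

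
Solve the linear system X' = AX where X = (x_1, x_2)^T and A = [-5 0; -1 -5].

x_1(t) = C_2e^(-5t), x_2(t) = -C_1e^(-5t) - C_2te^(-5t) + 2C_2e^(-5t)

Coefficient matrix A = [[-5, 0], [-1, -5]].
Characteristic polynomial det(A - λI) = λ^2 + 10λ + 25 = 0.
Single eigenvalue λ = -5 with algebraic multiplicity 2.
Eigenvector v = (0,-1); generalized eigenvector w with (A-λI)w=v is (1,2).
General solution: e^(-5t)[C_1·v + C_2·(t·v + w)].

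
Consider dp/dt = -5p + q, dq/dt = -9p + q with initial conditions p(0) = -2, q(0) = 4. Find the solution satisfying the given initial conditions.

Coefficient matrix A = [[-5, 1], [-9, 1]].
Characteristic polynomial det(A - λI) = λ^2 + 4λ + 4 = 0.
Single eigenvalue λ = -2 with algebraic multiplicity 2.
Eigenvector v = (-1,-3); generalized eigenvector w with (A-λI)w=v is (0,-1).
General solution: e^(-2t)[C_1·v + C_2·(t·v + w)].
Applying p(0)=-2, q(0)=4 gives C_1=2, C_2=-10.

p(t) = 10te^(-2t) - 2e^(-2t), q(t) = 30te^(-2t) + 4e^(-2t)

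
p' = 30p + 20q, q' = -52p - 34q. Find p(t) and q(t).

p(t) = 2C_1e^(-2t)sin(4t) - C_1e^(-2t)cos(4t) - C_2e^(-2t)sin(4t) - 2C_2e^(-2t)cos(4t), q(t) = -3C_1e^(-2t)sin(4t) + 2C_1e^(-2t)cos(4t) + 2C_2e^(-2t)sin(4t) + 3C_2e^(-2t)cos(4t)

Coefficient matrix A = [[30, 20], [-52, -34]].
Characteristic polynomial det(A - λI) = λ^2 + 4λ + 20 = 0.
Eigenvalues λ = -2 ± 4i (complex conjugate pair).
For λ=-2+4i: an eigenvector is (-1,2) - i(2,-3) = (-1 - 2i, 2 + 3i).
A real fundamental pair from Re and Im of e^((-2+4i)t)v: X_1 = e^(-2t)(cos(4t)·(-1,2) + sin(4t)·(2,-3)), X_2 = e^(-2t)(sin(4t)·(-1,2) - cos(4t)·(2,-3)).
General solution: C_1X_1 + C_2X_2.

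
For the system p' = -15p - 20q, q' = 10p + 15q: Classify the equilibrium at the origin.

A = [[-15,-20],[10,15]]; det(A-λI) = λ^2 - 25.
λ = -5, 5: opposite signs.

saddle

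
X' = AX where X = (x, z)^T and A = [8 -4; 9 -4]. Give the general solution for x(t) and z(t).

x(t) = 2C_1e^(2t) + 2C_2te^(2t) + C_2e^(2t), z(t) = 3C_1e^(2t) + 3C_2te^(2t) + C_2e^(2t)

Coefficient matrix A = [[8, -4], [9, -4]].
Characteristic polynomial det(A - λI) = λ^2 - 4λ + 4 = 0.
Single eigenvalue λ = 2 with algebraic multiplicity 2.
Eigenvector v = (2,3); generalized eigenvector w with (A-λI)w=v is (1,1).
General solution: e^(2t)[C_1·v + C_2·(t·v + w)].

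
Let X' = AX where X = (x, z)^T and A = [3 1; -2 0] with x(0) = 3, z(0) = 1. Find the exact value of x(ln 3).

A = [[3,1],[-2,0]]; eigenvalues λ = 1, 2.
Eigenvectors: (1,-2) for λ=1, (1,-1) for λ=2.
From the initial condition, c_1 = -4, c_2 = 7.
x(ln 3) = (-4)(3^1)(1) + (7)(3^2)(1) = 51.

51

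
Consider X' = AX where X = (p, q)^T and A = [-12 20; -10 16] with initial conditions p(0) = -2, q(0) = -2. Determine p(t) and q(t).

Coefficient matrix A = [[-12, 20], [-10, 16]].
Characteristic polynomial det(A - λI) = λ^2 - 4λ + 8 = 0.
Eigenvalues λ = 2 ± 2i (complex conjugate pair).
For λ=2+2i: an eigenvector is (1,1) - i(3,2) = (1 - 3i, 1 - 2i).
A real fundamental pair from Re and Im of e^((2+2i)t)v: X_1 = e^(2t)(cos(2t)·(1,1) + sin(2t)·(3,2)), X_2 = e^(2t)(sin(2t)·(1,1) - cos(2t)·(3,2)).
General solution: c_1X_1 + c_2X_2.
Applying p(0)=-2, q(0)=-2 gives c_1=-2, c_2=0.

p(t) = -6e^(2t)sin(2t) - 2e^(2t)cos(2t), q(t) = -4e^(2t)sin(2t) - 2e^(2t)cos(2t)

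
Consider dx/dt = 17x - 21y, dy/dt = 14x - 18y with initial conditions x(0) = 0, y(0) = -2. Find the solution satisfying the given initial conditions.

Coefficient matrix A = [[17, -21], [14, -18]].
Characteristic polynomial det(A - λI) = λ^2 + λ - 12 = 0.
Eigenvalues λ = 3, -4.
For λ=3: (A-λI) row 1 is [14, -21], so an eigenvector is (-3, -2).
For λ=-4: (A-λI) row 1 is [21, -21], so an eigenvector is (-1, -1).
General solution: C_1e^(3t)(-3,-2) + C_2e^(-4t)(-1,-1).
Applying x(0)=0, y(0)=-2 gives C_1=-2, C_2=6.

x(t) = 6e^(3t) - 6e^(-4t), y(t) = 4e^(3t) - 6e^(-4t)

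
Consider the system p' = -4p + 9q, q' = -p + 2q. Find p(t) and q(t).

p(t) = -3c_1e^(-t) - 3c_2te^(-t) - 2c_2e^(-t), q(t) = -c_1e^(-t) - c_2te^(-t) - c_2e^(-t)

Coefficient matrix A = [[-4, 9], [-1, 2]].
Characteristic polynomial det(A - λI) = λ^2 + 2λ + 1 = 0.
Single eigenvalue λ = -1 with algebraic multiplicity 2.
Eigenvector v = (-3,-1); generalized eigenvector w with (A-λI)w=v is (-2,-1).
General solution: e^(-t)[c_1·v + c_2·(t·v + w)].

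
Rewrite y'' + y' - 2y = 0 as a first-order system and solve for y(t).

Let x_1 = y, x_2 = y'. Then x_1' = x_2 and x_2' = 2x_1 - x_2.
A = [[0,1],[2,-1]]; det(A-λI) = λ^2 + λ - 2.
Eigenvalues λ = 1, -2 with eigenvectors (1,1), (1,-2).

y(t) = c_1e^(t) + c_2e^(-2t)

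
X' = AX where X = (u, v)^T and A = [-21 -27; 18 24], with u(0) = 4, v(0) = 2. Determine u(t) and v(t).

u(t) = -14e^(6t) + 18e^(-3t), v(t) = 14e^(6t) - 12e^(-3t)

Coefficient matrix A = [[-21, -27], [18, 24]].
Characteristic polynomial det(A - λI) = λ^2 - 3λ - 18 = 0.
Eigenvalues λ = 6, -3.
For λ=6: (A-λI) row 1 is [-27, -27], so an eigenvector is (1, -1).
For λ=-3: (A-λI) row 1 is [-18, -27], so an eigenvector is (-3, 2).
General solution: K_1e^(6t)(1,-1) + K_2e^(-3t)(-3,2).
Applying u(0)=4, v(0)=2 gives K_1=-14, K_2=-6.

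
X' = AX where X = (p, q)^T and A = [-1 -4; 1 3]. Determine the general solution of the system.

p(t) = -2c_1e^(t) - 2c_2te^(t) + 3c_2e^(t), q(t) = c_1e^(t) + c_2te^(t) - c_2e^(t)

Coefficient matrix A = [[-1, -4], [1, 3]].
Characteristic polynomial det(A - λI) = λ^2 - 2λ + 1 = 0.
Single eigenvalue λ = 1 with algebraic multiplicity 2.
Eigenvector v = (-2,1); generalized eigenvector w with (A-λI)w=v is (3,-1).
General solution: e^(t)[c_1·v + c_2·(t·v + w)].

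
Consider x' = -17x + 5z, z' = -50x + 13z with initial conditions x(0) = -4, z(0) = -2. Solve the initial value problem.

x(t) = 10e^(-2t)sin(5t) - 4e^(-2t)cos(5t), z(t) = 34e^(-2t)sin(5t) - 2e^(-2t)cos(5t)

Coefficient matrix A = [[-17, 5], [-50, 13]].
Characteristic polynomial det(A - λI) = λ^2 + 4λ + 29 = 0.
Eigenvalues λ = -2 ± 5i (complex conjugate pair).
For λ=-2+5i: an eigenvector is (0,-1) - i(-1,-3) = (0 + i, -1 + 3i).
A real fundamental pair from Re and Im of e^((-2+5i)t)v: X_1 = e^(-2t)(cos(5t)·(0,-1) + sin(5t)·(-1,-3)), X_2 = e^(-2t)(sin(5t)·(0,-1) - cos(5t)·(-1,-3)).
General solution: K_1X_1 + K_2X_2.
Applying x(0)=-4, z(0)=-2 gives K_1=-10, K_2=-4.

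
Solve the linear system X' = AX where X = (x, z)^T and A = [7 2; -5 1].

Coefficient matrix A = [[7, 2], [-5, 1]].
Characteristic polynomial det(A - λI) = λ^2 - 8λ + 17 = 0.
Eigenvalues λ = 4 ± i (complex conjugate pair).
For λ=4+i: an eigenvector is (-1,1) - i(-1,2) = (-1 + i, 1 - 2i).
A real fundamental pair from Re and Im of e^((4+i)t)v: X_1 = e^(4t)(cos(t)·(-1,1) + sin(t)·(-1,2)), X_2 = e^(4t)(sin(t)·(-1,1) - cos(t)·(-1,2)).
General solution: K_1X_1 + K_2X_2.

x(t) = -K_1e^(4t)sin(t) - K_1e^(4t)cos(t) - K_2e^(4t)sin(t) + K_2e^(4t)cos(t), z(t) = 2K_1e^(4t)sin(t) + K_1e^(4t)cos(t) + K_2e^(4t)sin(t) - 2K_2e^(4t)cos(t)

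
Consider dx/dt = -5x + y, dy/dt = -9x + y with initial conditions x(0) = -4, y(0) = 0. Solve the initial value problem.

x(t) = 12te^(-2t) - 4e^(-2t), y(t) = 36te^(-2t)

Coefficient matrix A = [[-5, 1], [-9, 1]].
Characteristic polynomial det(A - λI) = λ^2 + 4λ + 4 = 0.
Single eigenvalue λ = -2 with algebraic multiplicity 2.
Eigenvector v = (1,3); generalized eigenvector w with (A-λI)w=v is (-1,-2).
General solution: e^(-2t)[C_1·v + C_2·(t·v + w)].
Applying x(0)=-4, y(0)=0 gives C_1=8, C_2=12.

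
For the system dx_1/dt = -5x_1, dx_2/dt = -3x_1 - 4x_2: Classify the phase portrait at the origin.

stable node

A = [[-5,0],[-3,-4]]; det(A-λI) = λ^2 + 9λ + 20.
λ = -5, -4: both negative.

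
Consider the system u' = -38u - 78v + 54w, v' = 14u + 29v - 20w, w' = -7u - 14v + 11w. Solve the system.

u(t) = 6C_1e^(-3t) - 2C_2e^(t) + 5C_3e^(4t), v(t) = -2C_1e^(-3t) + C_2e^(t) - 2C_3e^(4t), w(t) = C_1e^(-3t) + C_3e^(4t)

Coefficient matrix A = [[-38, -78, 54], [14, 29, -20], [-7, -14, 11]].
det(A - λI) = 0 gives eigenvalues λ = -3, 1, 4.
For λ=-3: eigenvector (6,-2,1).
For λ=1: eigenvector (-2,1,0).
For λ=4: eigenvector (5,-2,1).
General solution: C_1e^(-3t)(6,-2,1) + C_2e^(t)(-2,1,0) + C_3e^(4t)(5,-2,1).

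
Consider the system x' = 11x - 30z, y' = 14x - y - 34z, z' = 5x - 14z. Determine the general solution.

x(t) = 3C_1e^(t) + 2C_2e^(-4t), y(t) = 4C_1e^(t) + 2C_2e^(-4t) + C_3e^(-t), z(t) = C_1e^(t) + C_2e^(-4t)

Coefficient matrix A = [[11, 0, -30], [14, -1, -34], [5, 0, -14]].
det(A - λI) = 0 gives eigenvalues λ = 1, -4, -1.
For λ=1: eigenvector (3,4,1).
For λ=-4: eigenvector (2,2,1).
For λ=-1: eigenvector (0,1,0).
General solution: C_1e^(t)(3,4,1) + C_2e^(-4t)(2,2,1) + C_3e^(-t)(0,1,0).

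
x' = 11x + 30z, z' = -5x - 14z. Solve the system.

x(t) = 3c_1e^(t) + 2c_2e^(-4t), z(t) = -c_1e^(t) - c_2e^(-4t)

Coefficient matrix A = [[11, 30], [-5, -14]].
Characteristic polynomial det(A - λI) = λ^2 + 3λ - 4 = 0.
Eigenvalues λ = 1, -4.
For λ=1: (A-λI) row 1 is [10, 30], so an eigenvector is (3, -1).
For λ=-4: (A-λI) row 1 is [15, 30], so an eigenvector is (2, -1).
General solution: c_1e^(t)(3,-1) + c_2e^(-4t)(2,-1).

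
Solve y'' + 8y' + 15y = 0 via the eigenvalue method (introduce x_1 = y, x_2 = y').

Let x_1 = y, x_2 = y'. Then x_1' = x_2 and x_2' = -15x_1 - 8x_2.
A = [[0,1],[-15,-8]]; det(A-λI) = λ^2 + 8λ + 15.
Eigenvalues λ = -3, -5 with eigenvectors (1,-3), (1,-5).

y(t) = c_1e^(-3t) + c_2e^(-5t)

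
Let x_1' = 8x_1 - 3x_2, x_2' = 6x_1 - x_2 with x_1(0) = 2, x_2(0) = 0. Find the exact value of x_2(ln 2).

112

A = [[8,-3],[6,-1]]; eigenvalues λ = 2, 5.
Eigenvectors: (-1,-2) for λ=2, (-1,-1) for λ=5.
From the initial condition, c_1 = 2, c_2 = -4.
x_2(ln 2) = (2)(2^2)(-2) + (-4)(2^5)(-1) = 112.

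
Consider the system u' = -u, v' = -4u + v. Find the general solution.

Coefficient matrix A = [[-1, 0], [-4, 1]].
Characteristic polynomial det(A - λI) = λ^2 - 1 = 0.
Eigenvalues λ = 1, -1.
For λ=1: (A-λI) row 1 is [-2, 0], so an eigenvector is (0, -1).
For λ=-1: (A-λI) row 2 is [-4, 2], so an eigenvector is (1, 2).
General solution: C_1e^(t)(0,-1) + C_2e^(-t)(1,2).

u(t) = C_2e^(-t), v(t) = -C_1e^(t) + 2C_2e^(-t)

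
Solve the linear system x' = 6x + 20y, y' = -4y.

x(t) = -2K_1e^(-4t) + K_2e^(6t), y(t) = K_1e^(-4t)

Coefficient matrix A = [[6, 20], [0, -4]].
Characteristic polynomial det(A - λI) = λ^2 - 2λ - 24 = 0.
Eigenvalues λ = -4, 6.
For λ=-4: (A-λI) row 1 is [10, 20], so an eigenvector is (-2, 1).
For λ=6: (A-λI) row 1 is [0, 20], so an eigenvector is (1, 0).
General solution: K_1e^(-4t)(-2,1) + K_2e^(6t)(1,0).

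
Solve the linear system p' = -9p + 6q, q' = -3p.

p(t) = C_1e^(-3t) + 2C_2e^(-6t), q(t) = C_1e^(-3t) + C_2e^(-6t)

Coefficient matrix A = [[-9, 6], [-3, 0]].
Characteristic polynomial det(A - λI) = λ^2 + 9λ + 18 = 0.
Eigenvalues λ = -3, -6.
For λ=-3: (A-λI) row 1 is [-6, 6], so an eigenvector is (1, 1).
For λ=-6: (A-λI) row 1 is [-3, 6], so an eigenvector is (2, 1).
General solution: C_1e^(-3t)(1,1) + C_2e^(-6t)(2,1).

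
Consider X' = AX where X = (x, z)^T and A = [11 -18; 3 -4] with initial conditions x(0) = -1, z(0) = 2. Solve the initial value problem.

Coefficient matrix A = [[11, -18], [3, -4]].
Characteristic polynomial det(A - λI) = λ^2 - 7λ + 10 = 0.
Eigenvalues λ = 5, 2.
For λ=5: (A-λI) row 1 is [6, -18], so an eigenvector is (3, 1).
For λ=2: (A-λI) row 1 is [9, -18], so an eigenvector is (-2, -1).
General solution: C_1e^(5t)(3,1) + C_2e^(2t)(-2,-1).
Applying x(0)=-1, z(0)=2 gives C_1=-5, C_2=-7.

x(t) = -15e^(5t) + 14e^(2t), z(t) = -5e^(5t) + 7e^(2t)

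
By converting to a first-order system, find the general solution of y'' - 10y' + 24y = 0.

y(t) = K_1e^(4t) + K_2e^(6t)

Let x_1 = y, x_2 = y'. Then x_1' = x_2 and x_2' = -24x_1 + 10x_2.
A = [[0,1],[-24,10]]; det(A-λI) = λ^2 - 10λ + 24.
Eigenvalues λ = 4, 6 with eigenvectors (1,4), (1,6).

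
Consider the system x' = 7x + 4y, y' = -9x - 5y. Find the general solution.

x(t) = 2C_1e^(t) + 2C_2te^(t) - C_2e^(t), y(t) = -3C_1e^(t) - 3C_2te^(t) + 2C_2e^(t)

Coefficient matrix A = [[7, 4], [-9, -5]].
Characteristic polynomial det(A - λI) = λ^2 - 2λ + 1 = 0.
Single eigenvalue λ = 1 with algebraic multiplicity 2.
Eigenvector v = (2,-3); generalized eigenvector w with (A-λI)w=v is (-1,2).
General solution: e^(t)[C_1·v + C_2·(t·v + w)].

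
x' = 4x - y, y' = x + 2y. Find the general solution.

Coefficient matrix A = [[4, -1], [1, 2]].
Characteristic polynomial det(A - λI) = λ^2 - 6λ + 9 = 0.
Single eigenvalue λ = 3 with algebraic multiplicity 2.
Eigenvector v = (1,1); generalized eigenvector w with (A-λI)w=v is (3,2).
General solution: e^(3t)[c_1·v + c_2·(t·v + w)].

x(t) = c_1e^(3t) + c_2te^(3t) + 3c_2e^(3t), y(t) = c_1e^(3t) + c_2te^(3t) + 2c_2e^(3t)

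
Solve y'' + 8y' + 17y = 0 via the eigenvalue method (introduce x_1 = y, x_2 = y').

Let x_1 = y, x_2 = y'. Then x_1' = x_2 and x_2' = -17x_1 - 8x_2.
A = [[0,1],[-17,-8]]; det(A-λI) = λ^2 + 8λ + 17.
Eigenvalues λ = -4 ± i.

y(t) = K_1e^(-4t)cos(t) + K_2e^(-4t)sin(t)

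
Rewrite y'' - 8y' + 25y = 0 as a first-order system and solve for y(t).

y(t) = C_1e^(4t)cos(3t) + C_2e^(4t)sin(3t)

Let x_1 = y, x_2 = y'. Then x_1' = x_2 and x_2' = -25x_1 + 8x_2.
A = [[0,1],[-25,8]]; det(A-λI) = λ^2 - 8λ + 25.
Eigenvalues λ = 4 ± 3i.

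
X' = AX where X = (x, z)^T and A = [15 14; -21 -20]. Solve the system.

Coefficient matrix A = [[15, 14], [-21, -20]].
Characteristic polynomial det(A - λI) = λ^2 + 5λ - 6 = 0.
Eigenvalues λ = -6, 1.
For λ=-6: (A-λI) row 1 is [21, 14], so an eigenvector is (2, -3).
For λ=1: (A-λI) row 1 is [14, 14], so an eigenvector is (1, -1).
General solution: c_1e^(-6t)(2,-3) + c_2e^(t)(1,-1).

x(t) = 2c_1e^(-6t) + c_2e^(t), z(t) = -3c_1e^(-6t) - c_2e^(t)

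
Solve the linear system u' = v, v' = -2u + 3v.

u(t) = -c_1e^(2t) - c_2e^(t), v(t) = -2c_1e^(2t) - c_2e^(t)

Coefficient matrix A = [[0, 1], [-2, 3]].
Characteristic polynomial det(A - λI) = λ^2 - 3λ + 2 = 0.
Eigenvalues λ = 2, 1.
For λ=2: (A-λI) row 1 is [-2, 1], so an eigenvector is (-1, -2).
For λ=1: (A-λI) row 1 is [-1, 1], so an eigenvector is (-1, -1).
General solution: c_1e^(2t)(-1,-2) + c_2e^(t)(-1,-1).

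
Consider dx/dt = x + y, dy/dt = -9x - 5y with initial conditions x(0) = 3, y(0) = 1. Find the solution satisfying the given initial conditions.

Coefficient matrix A = [[1, 1], [-9, -5]].
Characteristic polynomial det(A - λI) = λ^2 + 4λ + 4 = 0.
Single eigenvalue λ = -2 with algebraic multiplicity 2.
Eigenvector v = (-1,3); generalized eigenvector w with (A-λI)w=v is (0,-1).
General solution: e^(-2t)[C_1·v + C_2·(t·v + w)].
Applying x(0)=3, y(0)=1 gives C_1=-3, C_2=-10.

x(t) = 10te^(-2t) + 3e^(-2t), y(t) = -30te^(-2t) + e^(-2t)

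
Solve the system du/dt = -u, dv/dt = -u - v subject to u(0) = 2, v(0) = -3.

u(t) = 2e^(-t), v(t) = -2te^(-t) - 3e^(-t)

Coefficient matrix A = [[-1, 0], [-1, -1]].
Characteristic polynomial det(A - λI) = λ^2 + 2λ + 1 = 0.
Single eigenvalue λ = -1 with algebraic multiplicity 2.
Eigenvector v = (0,-1); generalized eigenvector w with (A-λI)w=v is (1,3).
General solution: e^(-t)[c_1·v + c_2·(t·v + w)].
Applying u(0)=2, v(0)=-3 gives c_1=9, c_2=2.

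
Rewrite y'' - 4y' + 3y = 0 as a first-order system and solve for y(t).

Let x_1 = y, x_2 = y'. Then x_1' = x_2 and x_2' = -3x_1 + 4x_2.
A = [[0,1],[-3,4]]; det(A-λI) = λ^2 - 4λ + 3.
Eigenvalues λ = 3, 1 with eigenvectors (1,3), (1,1).

y(t) = C_1e^(3t) + C_2e^(t)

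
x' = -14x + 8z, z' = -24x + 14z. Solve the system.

Coefficient matrix A = [[-14, 8], [-24, 14]].
Characteristic polynomial det(A - λI) = λ^2 - 4 = 0.
Eigenvalues λ = -2, 2.
For λ=-2: (A-λI) row 1 is [-12, 8], so an eigenvector is (2, 3).
For λ=2: (A-λI) row 1 is [-16, 8], so an eigenvector is (1, 2).
General solution: c_1e^(-2t)(2,3) + c_2e^(2t)(1,2).

x(t) = 2c_1e^(-2t) + c_2e^(2t), z(t) = 3c_1e^(-2t) + 2c_2e^(2t)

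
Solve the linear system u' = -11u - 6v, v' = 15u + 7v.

Coefficient matrix A = [[-11, -6], [15, 7]].
Characteristic polynomial det(A - λI) = λ^2 + 4λ + 13 = 0.
Eigenvalues λ = -2 ± 3i (complex conjugate pair).
For λ=-2+3i: an eigenvector is (1,-2) - i(1,-1) = (1 - i, -2 + i).
A real fundamental pair from Re and Im of e^((-2+3i)t)v: X_1 = e^(-2t)(cos(3t)·(1,-2) + sin(3t)·(1,-1)), X_2 = e^(-2t)(sin(3t)·(1,-2) - cos(3t)·(1,-1)).
General solution: K_1X_1 + K_2X_2.

u(t) = K_1e^(-2t)sin(3t) + K_1e^(-2t)cos(3t) + K_2e^(-2t)sin(3t) - K_2e^(-2t)cos(3t), v(t) = -K_1e^(-2t)sin(3t) - 2K_1e^(-2t)cos(3t) - 2K_2e^(-2t)sin(3t) + K_2e^(-2t)cos(3t)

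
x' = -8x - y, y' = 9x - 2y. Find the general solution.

Coefficient matrix A = [[-8, -1], [9, -2]].
Characteristic polynomial det(A - λI) = λ^2 + 10λ + 25 = 0.
Single eigenvalue λ = -5 with algebraic multiplicity 2.
Eigenvector v = (1,-3); generalized eigenvector w with (A-λI)w=v is (0,-1).
General solution: e^(-5t)[K_1·v + K_2·(t·v + w)].

x(t) = K_1e^(-5t) + K_2te^(-5t), y(t) = -3K_1e^(-5t) - 3K_2te^(-5t) - K_2e^(-5t)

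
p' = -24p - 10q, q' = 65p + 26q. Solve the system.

p(t) = C_1e^(t)sin(5t) - C_1e^(t)cos(5t) - C_2e^(t)sin(5t) - C_2e^(t)cos(5t), q(t) = -3C_1e^(t)sin(5t) + 2C_1e^(t)cos(5t) + 2C_2e^(t)sin(5t) + 3C_2e^(t)cos(5t)

Coefficient matrix A = [[-24, -10], [65, 26]].
Characteristic polynomial det(A - λI) = λ^2 - 2λ + 26 = 0.
Eigenvalues λ = 1 ± 5i (complex conjugate pair).
For λ=1+5i: an eigenvector is (-1,2) - i(1,-3) = (-1 - i, 2 + 3i).
A real fundamental pair from Re and Im of e^((1+5i)t)v: X_1 = e^(t)(cos(5t)·(-1,2) + sin(5t)·(1,-3)), X_2 = e^(t)(sin(5t)·(-1,2) - cos(5t)·(1,-3)).
General solution: C_1X_1 + C_2X_2.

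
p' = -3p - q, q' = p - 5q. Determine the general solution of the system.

Coefficient matrix A = [[-3, -1], [1, -5]].
Characteristic polynomial det(A - λI) = λ^2 + 8λ + 16 = 0.
Single eigenvalue λ = -4 with algebraic multiplicity 2.
Eigenvector v = (1,1); generalized eigenvector w with (A-λI)w=v is (-2,-3).
General solution: e^(-4t)[K_1·v + K_2·(t·v + w)].

p(t) = K_1e^(-4t) + K_2te^(-4t) - 2K_2e^(-4t), q(t) = K_1e^(-4t) + K_2te^(-4t) - 3K_2e^(-4t)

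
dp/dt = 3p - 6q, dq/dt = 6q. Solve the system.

p(t) = 2C_1e^(6t) + C_2e^(3t), q(t) = -C_1e^(6t)

Coefficient matrix A = [[3, -6], [0, 6]].
Characteristic polynomial det(A - λI) = λ^2 - 9λ + 18 = 0.
Eigenvalues λ = 6, 3.
For λ=6: (A-λI) row 1 is [-3, -6], so an eigenvector is (2, -1).
For λ=3: (A-λI) row 1 is [0, -6], so an eigenvector is (1, 0).
General solution: C_1e^(6t)(2,-1) + C_2e^(3t)(1,0).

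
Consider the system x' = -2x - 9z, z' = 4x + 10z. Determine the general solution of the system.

Coefficient matrix A = [[-2, -9], [4, 10]].
Characteristic polynomial det(A - λI) = λ^2 - 8λ + 16 = 0.
Single eigenvalue λ = 4 with algebraic multiplicity 2.
Eigenvector v = (-3,2); generalized eigenvector w with (A-λI)w=v is (2,-1).
General solution: e^(4t)[K_1·v + K_2·(t·v + w)].

x(t) = -3K_1e^(4t) - 3K_2te^(4t) + 2K_2e^(4t), z(t) = 2K_1e^(4t) + 2K_2te^(4t) - K_2e^(4t)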